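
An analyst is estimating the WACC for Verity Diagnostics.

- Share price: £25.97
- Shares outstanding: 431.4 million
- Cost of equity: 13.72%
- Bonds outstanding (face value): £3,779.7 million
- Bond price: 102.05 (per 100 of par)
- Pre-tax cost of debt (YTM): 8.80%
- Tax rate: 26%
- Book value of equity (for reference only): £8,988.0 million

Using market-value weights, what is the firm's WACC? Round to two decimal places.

Market value of equity E = 25.97 × 431.4m = 11203.458m. Market value of debt D = 3779.7m × 102.05/100 = 3857.18385m.
Total capital V = 11203.458 + 3857.18385 = 15060.64185.
Equity: weight = 11203.458/15060.64185 = 0.7439; cost = 13.72%.
Bonds outstanding: weight = 3857.18385/15060.64185 = 0.2561; after-tax cost = 8.8% × (1 − 26%) = 6.5120%.
WACC = 0.7439 × 13.7200% + 0.2561 × 6.5120% = 11.8740%.

11.87%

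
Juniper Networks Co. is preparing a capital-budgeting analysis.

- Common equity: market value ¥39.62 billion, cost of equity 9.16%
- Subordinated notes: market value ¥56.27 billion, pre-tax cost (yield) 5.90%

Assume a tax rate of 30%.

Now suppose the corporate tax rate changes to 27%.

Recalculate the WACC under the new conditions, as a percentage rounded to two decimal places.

6.31%

After the change:
Total capital V = 39.62 + 56.27 = 95.89.
Equity: weight = 39.62/95.89 = 0.4132; cost = 9.16%.
Subordinated notes: weight = 56.27/95.89 = 0.5868; after-tax cost = 5.9% × (1 − 27%) = 4.3070%.
WACC = 0.4132 × 9.1600% + 0.5868 × 4.3070% = 6.3122%.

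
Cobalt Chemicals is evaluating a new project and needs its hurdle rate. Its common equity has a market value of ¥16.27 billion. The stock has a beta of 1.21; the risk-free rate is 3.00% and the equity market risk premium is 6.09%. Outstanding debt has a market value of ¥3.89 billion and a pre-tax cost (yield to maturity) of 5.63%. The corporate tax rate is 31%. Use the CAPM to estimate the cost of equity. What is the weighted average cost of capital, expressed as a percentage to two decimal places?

9.12%

Cost of equity via CAPM: Re = 3.0% + 1.21 × 6.09% = 10.3689%.
Total capital V = 16.27 + 3.89 = 20.16.
Equity: weight = 16.27/20.16 = 0.8070; cost = 10.3689%.
Debt: weight = 3.89/20.16 = 0.1930; after-tax cost = 5.63% × (1 − 31%) = 3.8847%.
WACC = 0.8070 × 10.3689% + 0.1930 × 3.8847% = 9.1177%.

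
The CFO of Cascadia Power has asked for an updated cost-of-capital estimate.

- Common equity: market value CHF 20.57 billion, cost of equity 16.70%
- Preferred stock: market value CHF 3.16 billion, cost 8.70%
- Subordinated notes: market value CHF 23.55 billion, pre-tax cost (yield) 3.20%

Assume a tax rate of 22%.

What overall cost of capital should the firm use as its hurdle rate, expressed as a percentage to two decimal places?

9.09%

Total capital V = 20.57 + 3.16 + 23.55 = 47.28.
Equity: weight = 20.57/47.28 = 0.4351; cost = 16.7%.
Preferred: weight = 3.16/47.28 = 0.0668; cost = 8.7%.
Subordinated notes: weight = 23.55/47.28 = 0.4981; after-tax cost = 3.2% × (1 − 22%) = 2.4960%.
WACC = 0.4351 × 16.7000% + 0.0668 × 8.7000% + 0.4981 × 2.4960% = 9.0904%.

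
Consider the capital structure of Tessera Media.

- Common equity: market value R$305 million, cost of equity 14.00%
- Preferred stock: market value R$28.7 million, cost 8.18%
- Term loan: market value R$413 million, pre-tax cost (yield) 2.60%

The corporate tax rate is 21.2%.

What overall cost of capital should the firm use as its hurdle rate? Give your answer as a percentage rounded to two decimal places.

Total capital V = 305 + 28.7 + 413 = 746.7.
Equity: weight = 305/746.7 = 0.4085; cost = 14%.
Preferred: weight = 28.7/746.7 = 0.0384; cost = 8.18%.
Term loan: weight = 413/746.7 = 0.5531; after-tax cost = 2.6% × (1 − 21.2%) = 2.0488%.
WACC = 0.4085 × 14.0000% + 0.0384 × 8.1800% + 0.5531 × 2.0488% = 7.1661%.

7.17%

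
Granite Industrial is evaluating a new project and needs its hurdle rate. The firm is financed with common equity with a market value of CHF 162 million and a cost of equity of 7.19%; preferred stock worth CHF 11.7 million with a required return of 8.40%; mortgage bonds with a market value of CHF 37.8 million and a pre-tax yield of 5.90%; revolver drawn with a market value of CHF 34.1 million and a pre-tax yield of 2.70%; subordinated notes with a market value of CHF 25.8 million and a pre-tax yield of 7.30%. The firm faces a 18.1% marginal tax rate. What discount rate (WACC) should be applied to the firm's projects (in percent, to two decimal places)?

Total capital V = 162 + 11.7 + 37.8 + 34.1 + 25.8 = 271.4.
Equity: weight = 162/271.4 = 0.5969; cost = 7.19%.
Preferred: weight = 11.7/271.4 = 0.0431; cost = 8.4%.
Mortgage bonds: weight = 37.8/271.4 = 0.1393; after-tax cost = 5.9% × (1 − 18.1%) = 4.8321%.
Revolver drawn: weight = 34.1/271.4 = 0.1256; after-tax cost = 2.7% × (1 − 18.1%) = 2.2113%.
Subordinated notes: weight = 25.8/271.4 = 0.0951; after-tax cost = 7.3% × (1 − 18.1%) = 5.9787%.
WACC = 0.5969 × 7.1900% + 0.0431 × 8.4000% + 0.1393 × 4.8321% + 0.1256 × 2.2113% + 0.0951 × 5.9787% = 6.1731%.

6.17%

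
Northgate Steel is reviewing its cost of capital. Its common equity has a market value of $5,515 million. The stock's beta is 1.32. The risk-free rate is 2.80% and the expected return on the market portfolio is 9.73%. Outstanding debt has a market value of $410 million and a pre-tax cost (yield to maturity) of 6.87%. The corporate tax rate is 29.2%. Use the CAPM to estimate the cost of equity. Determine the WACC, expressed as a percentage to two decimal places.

11.46%

Market risk premium = 9.73% − 2.8% = 6.93%.
Cost of equity via CAPM: Re = 2.8% + 1.32 × 6.93% = 11.9476%.
Total capital V = 5515 + 410 = 5925.
Equity: weight = 5515/5925 = 0.9308; cost = 11.9476%.
Debt: weight = 410/5925 = 0.0692; after-tax cost = 6.87% × (1 − 29.2%) = 4.8640%.
WACC = 0.9308 × 11.9476% + 0.0692 × 4.8640% = 11.4574%.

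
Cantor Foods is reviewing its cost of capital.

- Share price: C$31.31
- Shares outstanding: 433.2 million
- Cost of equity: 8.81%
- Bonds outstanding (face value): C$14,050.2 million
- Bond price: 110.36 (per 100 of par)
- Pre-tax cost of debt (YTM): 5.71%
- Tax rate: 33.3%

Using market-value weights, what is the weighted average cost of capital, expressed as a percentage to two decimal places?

6.14%

Market value of equity E = 31.31 × 433.2m = 13563.492m. Market value of debt D = 14050.2m × 110.36/100 = 15505.80072m.
Total capital V = 13563.492 + 15505.80072 = 29069.29272.
Equity: weight = 13563.492/29069.29272 = 0.4666; cost = 8.81%.
Bonds outstanding: weight = 15505.80072/29069.29272 = 0.5334; after-tax cost = 5.71% × (1 − 33.3%) = 3.8086%.
WACC = 0.4666 × 8.8100% + 0.5334 × 3.8086% = 6.1422%.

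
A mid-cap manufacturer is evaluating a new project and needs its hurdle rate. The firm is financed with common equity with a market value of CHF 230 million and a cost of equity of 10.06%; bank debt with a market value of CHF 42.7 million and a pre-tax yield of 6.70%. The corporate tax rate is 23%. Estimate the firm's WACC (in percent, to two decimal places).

Total capital V = 230 + 42.7 = 272.7.
Equity: weight = 230/272.7 = 0.8434; cost = 10.06%.
Bank debt: weight = 42.7/272.7 = 0.1566; after-tax cost = 6.7% × (1 − 23%) = 5.1590%.
WACC = 0.8434 × 10.0600% + 0.1566 × 5.1590% = 9.2926%.

9.29%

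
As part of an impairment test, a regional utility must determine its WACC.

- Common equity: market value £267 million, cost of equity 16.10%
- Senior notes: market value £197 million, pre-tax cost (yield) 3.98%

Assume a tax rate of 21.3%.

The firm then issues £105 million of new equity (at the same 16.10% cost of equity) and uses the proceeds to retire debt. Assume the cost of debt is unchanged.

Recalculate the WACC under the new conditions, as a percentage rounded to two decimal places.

After the change:
Total capital V = 372 + 92 = 464.
Equity: weight = 372/464 = 0.8017; cost = 16.1%.
Senior notes: weight = 92/464 = 0.1983; after-tax cost = 3.98% × (1 − 21.3%) = 3.1323%.
WACC = 0.8017 × 16.1000% + 0.1983 × 3.1323% = 13.5288%.

13.53%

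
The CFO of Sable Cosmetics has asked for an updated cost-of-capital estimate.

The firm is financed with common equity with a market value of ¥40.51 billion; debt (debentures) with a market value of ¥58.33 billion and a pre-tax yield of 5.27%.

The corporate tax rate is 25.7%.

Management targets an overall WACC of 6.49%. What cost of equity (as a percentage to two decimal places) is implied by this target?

10.20%

Total capital V = 40.51 + 58.33 = 98.84.
Equity weight = 40.51/98.84 = 0.4099.
Debentures weight = 58.33/98.84 = 0.5901.
Debt contribution = 0.5901 × 5.27% × (1 − 25.7%) = 2.3108%.
Required equity contribution = 6.49% − 2.3108% = 4.1792%.
Re = 4.1792% / 0.4099 = 10.1968%.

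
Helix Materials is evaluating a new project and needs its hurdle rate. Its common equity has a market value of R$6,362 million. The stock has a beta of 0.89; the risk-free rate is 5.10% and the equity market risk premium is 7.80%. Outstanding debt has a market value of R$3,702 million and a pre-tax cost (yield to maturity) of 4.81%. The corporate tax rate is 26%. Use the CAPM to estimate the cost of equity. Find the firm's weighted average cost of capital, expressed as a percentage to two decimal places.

8.92%

Cost of equity via CAPM: Re = 5.1% + 0.89 × 7.8% = 12.0420%.
Total capital V = 6362 + 3702 = 10064.
Equity: weight = 6362/10064 = 0.6322; cost = 12.042%.
Debt: weight = 3702/10064 = 0.3678; after-tax cost = 4.81% × (1 − 26%) = 3.5594%.
WACC = 0.6322 × 12.0420% + 0.3678 × 3.5594% = 8.9217%.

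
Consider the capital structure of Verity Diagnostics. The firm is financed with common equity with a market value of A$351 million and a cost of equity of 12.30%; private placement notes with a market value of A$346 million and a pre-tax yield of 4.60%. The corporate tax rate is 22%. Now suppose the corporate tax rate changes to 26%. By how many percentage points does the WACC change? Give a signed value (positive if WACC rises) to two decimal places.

-0.09 pp

Current WACC:
Total capital V = 351 + 346 = 697.
Equity: weight = 351/697 = 0.5036; cost = 12.3%.
Private placement notes: weight = 346/697 = 0.4964; after-tax cost = 4.6% × (1 − 22%) = 3.5880%.
WACC = 0.5036 × 12.3000% + 0.4964 × 3.5880% = 7.9752%.
After the change:
Total capital V = 351 + 346 = 697.
Equity: weight = 351/697 = 0.5036; cost = 12.3%.
Private placement notes: weight = 346/697 = 0.4964; after-tax cost = 4.6% × (1 − 26%) = 3.4040%.
WACC = 0.5036 × 12.3000% + 0.4964 × 3.4040% = 7.8839%.
Change in WACC = 7.8839% − 7.9752% = -0.0913 pp.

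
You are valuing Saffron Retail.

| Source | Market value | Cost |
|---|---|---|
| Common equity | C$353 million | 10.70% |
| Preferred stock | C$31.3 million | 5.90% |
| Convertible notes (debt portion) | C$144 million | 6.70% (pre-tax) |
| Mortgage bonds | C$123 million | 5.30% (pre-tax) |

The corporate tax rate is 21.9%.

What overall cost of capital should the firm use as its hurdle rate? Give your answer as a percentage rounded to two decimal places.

Total capital V = 353 + 31.3 + 144 + 123 = 651.3.
Equity: weight = 353/651.3 = 0.5420; cost = 10.7%.
Preferred: weight = 31.3/651.3 = 0.0481; cost = 5.9%.
Convertible notes (debt portion): weight = 144/651.3 = 0.2211; after-tax cost = 6.7% × (1 − 21.9%) = 5.2327%.
Mortgage bonds: weight = 123/651.3 = 0.1889; after-tax cost = 5.3% × (1 − 21.9%) = 4.1393%.
WACC = 0.5420 × 10.7000% + 0.0481 × 5.9000% + 0.2211 × 5.2327% + 0.1889 × 4.1393% = 8.0215%.

8.02%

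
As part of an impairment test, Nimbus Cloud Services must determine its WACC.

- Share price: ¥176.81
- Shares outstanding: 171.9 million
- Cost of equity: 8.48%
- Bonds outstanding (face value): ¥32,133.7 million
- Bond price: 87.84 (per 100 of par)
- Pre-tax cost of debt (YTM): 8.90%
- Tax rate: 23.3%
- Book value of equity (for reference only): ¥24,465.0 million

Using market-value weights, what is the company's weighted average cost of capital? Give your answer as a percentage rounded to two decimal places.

Market value of equity E = 176.81 × 171.9m = 30393.639m. Market value of debt D = 32133.7m × 87.84/100 = 28226.24208m.
Total capital V = 30393.639 + 28226.24208 = 58619.88108.
Equity: weight = 30393.639/58619.88108 = 0.5185; cost = 8.48%.
Bonds outstanding: weight = 28226.24208/58619.88108 = 0.4815; after-tax cost = 8.9% × (1 − 23.3%) = 6.8263%.
WACC = 0.5185 × 8.4800% + 0.4815 × 6.8263% = 7.6837%.

7.68%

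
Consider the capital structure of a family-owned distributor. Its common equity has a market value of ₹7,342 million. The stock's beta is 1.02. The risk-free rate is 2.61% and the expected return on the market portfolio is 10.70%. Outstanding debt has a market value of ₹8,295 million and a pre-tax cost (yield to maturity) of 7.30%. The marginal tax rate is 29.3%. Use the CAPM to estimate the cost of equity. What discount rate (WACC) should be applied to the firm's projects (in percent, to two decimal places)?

7.84%

Market risk premium = 10.7% − 2.61% = 8.09%.
Cost of equity via CAPM: Re = 2.61% + 1.02 × 8.09% = 10.8618%.
Total capital V = 7342 + 8295 = 15637.
Equity: weight = 7342/15637 = 0.4695; cost = 10.8618%.
Debt: weight = 8295/15637 = 0.5305; after-tax cost = 7.3% × (1 − 29.3%) = 5.1611%.
WACC = 0.4695 × 10.8618% + 0.5305 × 5.1611% = 7.8377%.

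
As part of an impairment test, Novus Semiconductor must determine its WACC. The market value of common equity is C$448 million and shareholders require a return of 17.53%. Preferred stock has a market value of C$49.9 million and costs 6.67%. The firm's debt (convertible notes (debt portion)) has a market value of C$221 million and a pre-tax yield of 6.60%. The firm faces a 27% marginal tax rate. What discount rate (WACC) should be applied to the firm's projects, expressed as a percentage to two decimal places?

Total capital V = 448 + 49.9 + 221 = 718.9.
Equity: weight = 448/718.9 = 0.6232; cost = 17.53%.
Preferred: weight = 49.9/718.9 = 0.0694; cost = 6.67%.
Convertible notes (debt portion): weight = 221/718.9 = 0.3074; after-tax cost = 6.6% × (1 − 27%) = 4.8180%.
WACC = 0.6232 × 17.5300% + 0.0694 × 6.6700% + 0.3074 × 4.8180% = 12.8683%.

12.87%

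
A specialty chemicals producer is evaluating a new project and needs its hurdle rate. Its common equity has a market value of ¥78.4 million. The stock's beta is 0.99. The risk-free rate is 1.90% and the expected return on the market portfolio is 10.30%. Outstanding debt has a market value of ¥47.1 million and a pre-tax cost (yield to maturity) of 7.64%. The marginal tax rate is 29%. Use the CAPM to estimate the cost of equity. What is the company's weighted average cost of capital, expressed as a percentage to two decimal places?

8.42%

Market risk premium = 10.3% − 1.9% = 8.4%.
Cost of equity via CAPM: Re = 1.9% + 0.99 × 8.4% = 10.2160%.
Total capital V = 78.4 + 47.1 = 125.5.
Equity: weight = 78.4/125.5 = 0.6247; cost = 10.216%.
Debt: weight = 47.1/125.5 = 0.3753; after-tax cost = 7.64% × (1 − 29%) = 5.4244%.
WACC = 0.6247 × 10.2160% + 0.3753 × 5.4244% = 8.4177%.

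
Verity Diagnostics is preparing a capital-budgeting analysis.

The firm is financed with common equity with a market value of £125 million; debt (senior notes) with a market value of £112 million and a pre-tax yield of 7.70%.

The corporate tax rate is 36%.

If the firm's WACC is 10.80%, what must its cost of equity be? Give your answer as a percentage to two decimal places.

16.06%

Total capital V = 125 + 112 = 237.
Equity weight = 125/237 = 0.5274.
Senior notes weight = 112/237 = 0.4726.
Debt contribution = 0.4726 × 7.7% × (1 − 36%) = 2.3288%.
Required equity contribution = 10.8% − 2.3288% = 8.4712%.
Re = 8.4712% / 0.5274 = 16.0613%.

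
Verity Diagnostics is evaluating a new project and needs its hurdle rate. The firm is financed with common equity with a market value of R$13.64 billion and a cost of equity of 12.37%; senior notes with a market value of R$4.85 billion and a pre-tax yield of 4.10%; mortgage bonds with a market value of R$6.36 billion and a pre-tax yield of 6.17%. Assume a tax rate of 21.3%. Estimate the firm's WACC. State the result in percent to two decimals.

8.66%

Total capital V = 13.64 + 4.85 + 6.36 = 24.85.
Equity: weight = 13.64/24.85 = 0.5489; cost = 12.37%.
Senior notes: weight = 4.85/24.85 = 0.1952; after-tax cost = 4.1% × (1 − 21.3%) = 3.2267%.
Mortgage bonds: weight = 6.36/24.85 = 0.2559; after-tax cost = 6.17% × (1 − 21.3%) = 4.8558%.
WACC = 0.5489 × 12.3700% + 0.1952 × 3.2267% + 0.2559 × 4.8558% = 8.6623%.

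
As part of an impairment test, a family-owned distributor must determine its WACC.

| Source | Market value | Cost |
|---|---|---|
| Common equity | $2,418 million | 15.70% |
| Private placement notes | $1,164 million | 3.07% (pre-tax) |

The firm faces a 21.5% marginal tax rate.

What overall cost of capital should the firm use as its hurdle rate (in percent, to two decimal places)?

11.38%

Total capital V = 2418 + 1164 = 3582.
Equity: weight = 2418/3582 = 0.6750; cost = 15.7%.
Private placement notes: weight = 1164/3582 = 0.3250; after-tax cost = 3.07% × (1 − 21.5%) = 2.4099%.
WACC = 0.6750 × 15.7000% + 0.3250 × 2.4099% = 11.3813%.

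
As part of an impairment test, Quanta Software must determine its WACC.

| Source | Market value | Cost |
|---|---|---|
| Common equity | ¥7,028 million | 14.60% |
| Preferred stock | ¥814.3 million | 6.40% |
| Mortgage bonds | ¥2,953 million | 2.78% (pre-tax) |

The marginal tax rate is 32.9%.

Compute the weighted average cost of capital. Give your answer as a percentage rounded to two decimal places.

Total capital V = 7028 + 814.3 + 2953 = 10795.3.
Equity: weight = 7028/10795.3 = 0.6510; cost = 14.6%.
Preferred: weight = 814.3/10795.3 = 0.0754; cost = 6.4%.
Mortgage bonds: weight = 2953/10795.3 = 0.2735; after-tax cost = 2.78% × (1 − 32.9%) = 1.8654%.
WACC = 0.6510 × 14.6000% + 0.0754 × 6.4000% + 0.2735 × 1.8654% = 10.4980%.

10.50%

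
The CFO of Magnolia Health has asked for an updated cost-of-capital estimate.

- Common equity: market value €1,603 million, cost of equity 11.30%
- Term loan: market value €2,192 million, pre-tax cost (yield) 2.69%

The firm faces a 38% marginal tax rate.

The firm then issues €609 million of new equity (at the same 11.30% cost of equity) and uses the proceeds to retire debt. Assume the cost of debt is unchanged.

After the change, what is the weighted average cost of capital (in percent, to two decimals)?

7.28%

After the change:
Total capital V = 2212 + 1583 = 3795.
Equity: weight = 2212/3795 = 0.5829; cost = 11.3%.
Term loan: weight = 1583/3795 = 0.4171; after-tax cost = 2.69% × (1 − 38%) = 1.6678%.
WACC = 0.5829 × 11.3000% + 0.4171 × 1.6678% = 7.2821%.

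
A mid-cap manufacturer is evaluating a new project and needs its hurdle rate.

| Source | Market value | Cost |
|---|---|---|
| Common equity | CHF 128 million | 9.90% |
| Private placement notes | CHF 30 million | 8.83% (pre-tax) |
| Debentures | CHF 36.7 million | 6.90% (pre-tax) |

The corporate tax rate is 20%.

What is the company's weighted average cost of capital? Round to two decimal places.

Total capital V = 128 + 30 + 36.7 = 194.7.
Equity: weight = 128/194.7 = 0.6574; cost = 9.9%.
Private placement notes: weight = 30/194.7 = 0.1541; after-tax cost = 8.83% × (1 − 20%) = 7.0640%.
Debentures: weight = 36.7/194.7 = 0.1885; after-tax cost = 6.9% × (1 − 20%) = 5.5200%.
WACC = 0.6574 × 9.9000% + 0.1541 × 7.0640% + 0.1885 × 5.5200% = 8.6374%.

8.64%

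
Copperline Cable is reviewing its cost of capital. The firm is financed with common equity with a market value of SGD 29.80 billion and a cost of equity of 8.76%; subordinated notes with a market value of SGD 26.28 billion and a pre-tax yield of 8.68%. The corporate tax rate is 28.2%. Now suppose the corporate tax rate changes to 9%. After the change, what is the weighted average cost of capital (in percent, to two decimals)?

8.36%

After the change:
Total capital V = 29.8 + 26.28 = 56.08.
Equity: weight = 29.8/56.08 = 0.5314; cost = 8.76%.
Subordinated notes: weight = 26.28/56.08 = 0.4686; after-tax cost = 8.68% × (1 − 9%) = 7.8988%.
WACC = 0.5314 × 8.7600% + 0.4686 × 7.8988% = 8.3564%.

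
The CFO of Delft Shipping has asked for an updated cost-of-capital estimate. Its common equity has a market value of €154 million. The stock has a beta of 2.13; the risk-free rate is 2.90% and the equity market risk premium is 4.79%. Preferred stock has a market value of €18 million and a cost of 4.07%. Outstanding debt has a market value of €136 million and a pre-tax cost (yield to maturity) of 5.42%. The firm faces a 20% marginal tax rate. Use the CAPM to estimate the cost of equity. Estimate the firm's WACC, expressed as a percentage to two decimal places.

Cost of equity via CAPM: Re = 2.9% + 2.13 × 4.79% = 13.1027%.
Total capital V = 154 + 18 + 136 = 308.
Equity: weight = 154/308 = 0.5000; cost = 13.1027%.
Preferred: weight = 18/308 = 0.0584; cost = 4.07%.
Debt: weight = 136/308 = 0.4416; after-tax cost = 5.42% × (1 − 20%) = 4.3360%.
WACC = 0.5000 × 13.1027% + 0.0584 × 4.0700% + 0.4416 × 4.3360% = 8.7038%.

8.70%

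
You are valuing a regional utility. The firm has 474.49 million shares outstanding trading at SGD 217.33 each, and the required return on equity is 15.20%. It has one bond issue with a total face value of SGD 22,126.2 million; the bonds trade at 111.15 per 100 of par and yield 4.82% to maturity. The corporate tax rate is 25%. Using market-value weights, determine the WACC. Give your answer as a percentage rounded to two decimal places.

12.97%

Market value of equity E = 217.33 × 474.49m = 103120.9117m. Market value of debt D = 22126.2m × 111.15/100 = 24593.2713m.
Total capital V = 103120.9117 + 24593.2713 = 127714.183.
Equity: weight = 103120.9117/127714.183 = 0.8074; cost = 15.2%.
Bonds outstanding: weight = 24593.2713/127714.183 = 0.1926; after-tax cost = 4.82% × (1 − 25%) = 3.6150%.
WACC = 0.8074 × 15.2000% + 0.1926 × 3.6150% = 12.9691%.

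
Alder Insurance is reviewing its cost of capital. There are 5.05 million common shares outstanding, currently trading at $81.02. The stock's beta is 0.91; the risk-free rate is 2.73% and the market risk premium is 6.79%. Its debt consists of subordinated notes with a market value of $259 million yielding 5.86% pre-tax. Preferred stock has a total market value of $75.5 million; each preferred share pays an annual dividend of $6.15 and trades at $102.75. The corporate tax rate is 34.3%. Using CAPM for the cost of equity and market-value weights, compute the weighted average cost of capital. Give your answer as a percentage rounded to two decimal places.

Cost of equity via CAPM: Re = 2.73% + 0.91 × 6.79% = 8.9089%.
Cost of preferred: Rp = 6.15 / 102.75 = 5.9854%.
Market value of equity E = 81.02 × 5.05m = 409.151m.
Total capital V = 409.151 + 75.5 + 259 = 743.651.
Equity: weight = 409.151/743.651 = 0.5502; cost = 8.9089%.
Preferred: weight = 75.5/743.651 = 0.1015; cost = 5.9854%.
Subordinated notes: weight = 259/743.651 = 0.3483; after-tax cost = 5.86% × (1 − 34.3%) = 3.8500%.
WACC = 0.5502 × 8.9089% + 0.1015 × 5.9854% + 0.3483 × 3.8500% = 6.8502%.

6.85%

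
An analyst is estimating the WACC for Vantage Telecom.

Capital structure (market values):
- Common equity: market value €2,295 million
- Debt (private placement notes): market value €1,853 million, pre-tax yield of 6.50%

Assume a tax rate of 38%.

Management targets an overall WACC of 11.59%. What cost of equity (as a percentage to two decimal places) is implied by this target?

17.69%

Total capital V = 2295 + 1853 = 4148.
Equity weight = 2295/4148 = 0.5533.
Private placement notes weight = 1853/4148 = 0.4467.
Debt contribution = 0.4467 × 6.5% × (1 − 38%) = 1.8003%.
Required equity contribution = 11.59% − 1.8003% = 9.7897%.
Re = 9.7897% / 0.5533 = 17.6940%.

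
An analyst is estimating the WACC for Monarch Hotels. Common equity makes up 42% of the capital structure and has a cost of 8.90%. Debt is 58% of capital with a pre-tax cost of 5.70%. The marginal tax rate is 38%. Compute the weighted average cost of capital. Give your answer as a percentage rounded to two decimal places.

After-tax cost of debt = 5.7% × (1 − 38%) = 3.5340%.
WACC = 0.420 × 8.9000% + 0.580 × 3.5340% = 5.7877%.

5.79%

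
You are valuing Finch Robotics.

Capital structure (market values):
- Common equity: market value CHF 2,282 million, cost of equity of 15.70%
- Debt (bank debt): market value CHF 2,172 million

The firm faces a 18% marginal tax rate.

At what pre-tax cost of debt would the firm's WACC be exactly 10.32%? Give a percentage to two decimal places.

Total capital V = 2282 + 2172 = 4454.
Equity weight = 2282/4454 = 0.5123.
Bank debt weight = 2172/4454 = 0.4877.
Equity contribution = 0.5123 × 15.7% = 8.0439%.
Remaining for debt = 10.32% − 8.0439% = 2.2761%.
Rd × (1 − 18%) × 0.4877 = 2.2761%  ⇒  Rd = 5.6921%.

5.69%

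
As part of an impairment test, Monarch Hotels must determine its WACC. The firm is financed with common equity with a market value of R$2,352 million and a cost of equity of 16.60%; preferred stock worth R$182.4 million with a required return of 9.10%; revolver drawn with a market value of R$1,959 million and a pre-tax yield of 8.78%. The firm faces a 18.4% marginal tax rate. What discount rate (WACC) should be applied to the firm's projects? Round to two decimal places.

Total capital V = 2352 + 182.4 + 1959 = 4493.4.
Equity: weight = 2352/4493.4 = 0.5234; cost = 16.6%.
Preferred: weight = 182.4/4493.4 = 0.0406; cost = 9.1%.
Revolver drawn: weight = 1959/4493.4 = 0.4360; after-tax cost = 8.78% × (1 − 18.4%) = 7.1645%.
WACC = 0.5234 × 16.6000% + 0.0406 × 9.1000% + 0.4360 × 7.1645% = 12.1819%.

12.18%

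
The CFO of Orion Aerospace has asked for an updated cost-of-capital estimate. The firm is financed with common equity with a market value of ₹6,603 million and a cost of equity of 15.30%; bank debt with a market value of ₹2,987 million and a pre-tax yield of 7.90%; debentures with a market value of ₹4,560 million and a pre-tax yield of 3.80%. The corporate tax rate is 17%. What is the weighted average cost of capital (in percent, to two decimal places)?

Total capital V = 6603 + 2987 + 4560 = 14150.
Equity: weight = 6603/14150 = 0.4666; cost = 15.3%.
Bank debt: weight = 2987/14150 = 0.2111; after-tax cost = 7.9% × (1 − 17%) = 6.5570%.
Debentures: weight = 4560/14150 = 0.3223; after-tax cost = 3.8% × (1 − 17%) = 3.1540%.
WACC = 0.4666 × 15.3000% + 0.2111 × 6.5570% + 0.3223 × 3.1540% = 9.5402%.

9.54%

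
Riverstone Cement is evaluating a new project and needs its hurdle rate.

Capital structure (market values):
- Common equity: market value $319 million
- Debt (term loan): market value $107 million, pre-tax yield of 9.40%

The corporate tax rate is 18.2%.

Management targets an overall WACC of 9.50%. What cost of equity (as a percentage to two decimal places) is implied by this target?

10.11%

Total capital V = 319 + 107 = 426.
Equity weight = 319/426 = 0.7488.
Term loan weight = 107/426 = 0.2512.
Debt contribution = 0.2512 × 9.4% × (1 − 18.2%) = 1.9313%.
Required equity contribution = 9.5% − 1.9313% = 7.5687%.
Re = 7.5687% / 0.7488 = 10.1074%.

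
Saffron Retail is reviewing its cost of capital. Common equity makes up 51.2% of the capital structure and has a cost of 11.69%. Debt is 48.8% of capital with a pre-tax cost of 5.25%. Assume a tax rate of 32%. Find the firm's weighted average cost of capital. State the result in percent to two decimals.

7.73%

After-tax cost of debt = 5.25% × (1 − 32%) = 3.5700%.
WACC = 0.512 × 11.6900% + 0.488 × 3.5700% = 7.7274%.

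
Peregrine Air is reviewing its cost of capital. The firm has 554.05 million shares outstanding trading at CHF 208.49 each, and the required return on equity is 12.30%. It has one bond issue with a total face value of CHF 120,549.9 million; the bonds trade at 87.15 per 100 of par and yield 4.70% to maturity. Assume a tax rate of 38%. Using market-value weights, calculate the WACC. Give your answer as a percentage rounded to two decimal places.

Market value of equity E = 208.49 × 554.05m = 115513.8845m. Market value of debt D = 120549.9m × 87.15/100 = 105059.23785m.
Total capital V = 115513.8845 + 105059.23785 = 220573.12235.
Equity: weight = 115513.8845/220573.12235 = 0.5237; cost = 12.3%.
Bonds outstanding: weight = 105059.23785/220573.12235 = 0.4763; after-tax cost = 4.7% × (1 − 38%) = 2.9140%.
WACC = 0.5237 × 12.3000% + 0.4763 × 2.9140% = 7.8294%.

7.83%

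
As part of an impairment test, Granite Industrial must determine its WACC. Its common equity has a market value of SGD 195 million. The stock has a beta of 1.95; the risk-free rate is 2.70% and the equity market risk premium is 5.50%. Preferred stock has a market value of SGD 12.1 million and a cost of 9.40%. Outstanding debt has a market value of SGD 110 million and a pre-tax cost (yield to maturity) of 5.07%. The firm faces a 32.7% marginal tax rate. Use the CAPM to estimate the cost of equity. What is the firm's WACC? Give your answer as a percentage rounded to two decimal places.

Cost of equity via CAPM: Re = 2.7% + 1.95 × 5.5% = 13.4250%.
Total capital V = 195 + 12.1 + 110 = 317.1.
Equity: weight = 195/317.1 = 0.6149; cost = 13.425%.
Preferred: weight = 12.1/317.1 = 0.0382; cost = 9.4%.
Debt: weight = 110/317.1 = 0.3469; after-tax cost = 5.07% × (1 − 32.7%) = 3.4121%.
WACC = 0.6149 × 13.4250% + 0.0382 × 9.4000% + 0.3469 × 3.4121% = 9.7980%.

9.80%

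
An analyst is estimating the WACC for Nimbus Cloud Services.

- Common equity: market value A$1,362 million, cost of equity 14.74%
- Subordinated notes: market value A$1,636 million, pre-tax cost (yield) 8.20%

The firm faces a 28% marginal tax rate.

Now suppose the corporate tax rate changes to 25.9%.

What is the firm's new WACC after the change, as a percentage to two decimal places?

10.01%

After the change:
Total capital V = 1362 + 1636 = 2998.
Equity: weight = 1362/2998 = 0.4543; cost = 14.74%.
Subordinated notes: weight = 1636/2998 = 0.5457; after-tax cost = 8.2% × (1 − 25.9%) = 6.0762%.
WACC = 0.4543 × 14.7400% + 0.5457 × 6.0762% = 10.0122%.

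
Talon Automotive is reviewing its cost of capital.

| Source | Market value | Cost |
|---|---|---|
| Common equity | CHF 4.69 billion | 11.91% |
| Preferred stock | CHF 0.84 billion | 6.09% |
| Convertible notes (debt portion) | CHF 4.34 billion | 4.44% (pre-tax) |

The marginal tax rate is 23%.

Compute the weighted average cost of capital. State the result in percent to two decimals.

7.68%

Total capital V = 4.69 + 0.84 + 4.34 = 9.87.
Equity: weight = 4.69/9.87 = 0.4752; cost = 11.91%.
Preferred: weight = 0.84/9.87 = 0.0851; cost = 6.09%.
Convertible notes (debt portion): weight = 4.34/9.87 = 0.4397; after-tax cost = 4.44% × (1 − 23%) = 3.4188%.
WACC = 0.4752 × 11.9100% + 0.0851 × 6.0900% + 0.4397 × 3.4188% = 7.6810%.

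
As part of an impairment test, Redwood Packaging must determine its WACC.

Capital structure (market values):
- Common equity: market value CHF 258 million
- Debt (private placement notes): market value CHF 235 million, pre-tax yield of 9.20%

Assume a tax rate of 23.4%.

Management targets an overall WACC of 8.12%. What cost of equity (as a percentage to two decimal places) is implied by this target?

9.10%

Total capital V = 258 + 235 = 493.
Equity weight = 258/493 = 0.5233.
Private placement notes weight = 235/493 = 0.4767.
Debt contribution = 0.4767 × 9.2% × (1 − 23.4%) = 3.3592%.
Required equity contribution = 8.12% − 3.3592% = 4.7608%.
Re = 4.7608% / 0.5233 = 9.0972%.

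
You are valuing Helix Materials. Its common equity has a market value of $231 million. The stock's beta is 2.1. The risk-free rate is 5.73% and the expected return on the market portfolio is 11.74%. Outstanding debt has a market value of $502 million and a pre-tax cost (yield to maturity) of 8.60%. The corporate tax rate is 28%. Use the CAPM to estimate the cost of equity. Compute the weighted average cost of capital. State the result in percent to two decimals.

10.02%

Market risk premium = 11.74% − 5.73% = 6.01%.
Cost of equity via CAPM: Re = 5.73% + 2.1 × 6.01% = 18.3510%.
Total capital V = 231 + 502 = 733.
Equity: weight = 231/733 = 0.3151; cost = 18.351%.
Debt: weight = 502/733 = 0.6849; after-tax cost = 8.6% × (1 − 28%) = 6.1920%.
WACC = 0.3151 × 18.3510% + 0.6849 × 6.1920% = 10.0238%.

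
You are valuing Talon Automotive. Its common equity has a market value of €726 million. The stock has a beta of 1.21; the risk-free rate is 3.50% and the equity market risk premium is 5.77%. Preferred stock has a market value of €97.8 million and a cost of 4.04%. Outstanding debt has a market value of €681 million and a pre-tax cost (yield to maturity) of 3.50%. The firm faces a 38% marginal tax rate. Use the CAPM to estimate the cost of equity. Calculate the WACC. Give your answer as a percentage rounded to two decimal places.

6.30%

Cost of equity via CAPM: Re = 3.5% + 1.21 × 5.77% = 10.4817%.
Total capital V = 726 + 97.8 + 681 = 1504.8.
Equity: weight = 726/1504.8 = 0.4825; cost = 10.4817%.
Preferred: weight = 97.8/1504.8 = 0.0650; cost = 4.04%.
Debt: weight = 681/1504.8 = 0.4526; after-tax cost = 3.5% × (1 − 38%) = 2.1700%.
WACC = 0.4825 × 10.4817% + 0.0650 × 4.0400% + 0.4526 × 2.1700% = 6.3016%.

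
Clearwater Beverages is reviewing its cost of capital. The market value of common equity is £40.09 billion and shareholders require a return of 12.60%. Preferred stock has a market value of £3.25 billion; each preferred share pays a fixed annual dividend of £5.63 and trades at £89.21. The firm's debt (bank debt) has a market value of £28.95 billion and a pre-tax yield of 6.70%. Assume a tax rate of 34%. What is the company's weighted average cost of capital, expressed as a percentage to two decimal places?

Cost of preferred: Rp = 5.63 / 89.21 = 6.3110%.
Total capital V = 40.09 + 3.25 + 28.95 = 72.29.
Equity: weight = 40.09/72.29 = 0.5546; cost = 12.6%.
Preferred: weight = 3.25/72.29 = 0.0450; cost = 6.311%.
Bank debt: weight = 28.95/72.29 = 0.4005; after-tax cost = 6.7% × (1 − 34%) = 4.4220%.
WACC = 0.5546 × 12.6000% + 0.0450 × 6.3110% + 0.4005 × 4.4220% = 9.0422%.

9.04%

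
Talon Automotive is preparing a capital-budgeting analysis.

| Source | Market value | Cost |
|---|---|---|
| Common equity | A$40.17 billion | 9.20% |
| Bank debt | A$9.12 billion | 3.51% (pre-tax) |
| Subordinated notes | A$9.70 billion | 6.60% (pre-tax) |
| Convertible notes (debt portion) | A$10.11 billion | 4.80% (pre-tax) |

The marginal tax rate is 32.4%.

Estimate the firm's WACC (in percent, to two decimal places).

6.76%

Total capital V = 40.17 + 9.12 + 9.7 + 10.11 = 69.1.
Equity: weight = 40.17/69.1 = 0.5813; cost = 9.2%.
Bank debt: weight = 9.12/69.1 = 0.1320; after-tax cost = 3.51% × (1 − 32.4%) = 2.3728%.
Subordinated notes: weight = 9.7/69.1 = 0.1404; after-tax cost = 6.6% × (1 − 32.4%) = 4.4616%.
Convertible notes (debt portion): weight = 10.11/69.1 = 0.1463; after-tax cost = 4.8% × (1 − 32.4%) = 3.2448%.
WACC = 0.5813 × 9.2000% + 0.1320 × 2.3728% + 0.1404 × 4.4616% + 0.1463 × 3.2448% = 6.7625%.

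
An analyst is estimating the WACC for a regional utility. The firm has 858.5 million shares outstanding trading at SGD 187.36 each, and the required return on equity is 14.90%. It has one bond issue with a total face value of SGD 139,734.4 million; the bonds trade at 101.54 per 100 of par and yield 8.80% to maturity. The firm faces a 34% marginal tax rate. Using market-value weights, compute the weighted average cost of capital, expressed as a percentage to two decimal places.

Market value of equity E = 187.36 × 858.5m = 160848.56m. Market value of debt D = 139734.4m × 101.54/100 = 141886.30976m.
Total capital V = 160848.56 + 141886.30976 = 302734.86976.
Equity: weight = 160848.56/302734.86976 = 0.5313; cost = 14.9%.
Bonds outstanding: weight = 141886.30976/302734.86976 = 0.4687; after-tax cost = 8.8% × (1 − 34%) = 5.8080%.
WACC = 0.5313 × 14.9000% + 0.4687 × 5.8080% = 10.6387%.

10.64%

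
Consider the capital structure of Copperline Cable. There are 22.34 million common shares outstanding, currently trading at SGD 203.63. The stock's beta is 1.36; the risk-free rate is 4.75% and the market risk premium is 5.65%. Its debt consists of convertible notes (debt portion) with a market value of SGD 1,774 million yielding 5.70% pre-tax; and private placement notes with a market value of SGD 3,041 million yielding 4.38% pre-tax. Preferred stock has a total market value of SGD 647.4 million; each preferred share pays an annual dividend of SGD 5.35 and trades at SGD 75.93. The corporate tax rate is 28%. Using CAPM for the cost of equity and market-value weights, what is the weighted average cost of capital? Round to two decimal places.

7.79%

Cost of equity via CAPM: Re = 4.75% + 1.36 × 5.65% = 12.4340%.
Cost of preferred: Rp = 5.35 / 75.93 = 7.0460%.
Market value of equity E = 203.63 × 22.34m = 4549.0942m.
Total capital V = 4549.0942 + 647.4 + 1774 + 3041 = 10011.4942.
Equity: weight = 4549.0942/10011.4942 = 0.4544; cost = 12.434%.
Preferred: weight = 647.4/10011.4942 = 0.0647; cost = 7.046%.
Convertible notes (debt portion): weight = 1774/10011.4942 = 0.1772; after-tax cost = 5.7% × (1 − 28%) = 4.1040%.
Private placement notes: weight = 3041/10011.4942 = 0.3038; after-tax cost = 4.38% × (1 − 28%) = 3.1536%.
WACC = 0.4544 × 12.4340% + 0.0647 × 7.0460% + 0.1772 × 4.1040% + 0.3038 × 3.1536% = 7.7906%.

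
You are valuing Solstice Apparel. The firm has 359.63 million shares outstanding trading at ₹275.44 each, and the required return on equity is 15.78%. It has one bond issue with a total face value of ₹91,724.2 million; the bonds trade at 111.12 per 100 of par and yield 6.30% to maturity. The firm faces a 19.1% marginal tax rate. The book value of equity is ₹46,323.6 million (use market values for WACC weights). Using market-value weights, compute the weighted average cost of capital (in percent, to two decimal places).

10.36%

Market value of equity E = 275.44 × 359.63m = 99056.4872m. Market value of debt D = 91724.2m × 111.12/100 = 101923.93104m.
Total capital V = 99056.4872 + 101923.93104 = 200980.41824.
Equity: weight = 99056.4872/200980.41824 = 0.4929; cost = 15.78%.
Bonds outstanding: weight = 101923.93104/200980.41824 = 0.5071; after-tax cost = 6.3% × (1 − 19.1%) = 5.0967%.
WACC = 0.4929 × 15.7800% + 0.5071 × 5.0967% = 10.3621%.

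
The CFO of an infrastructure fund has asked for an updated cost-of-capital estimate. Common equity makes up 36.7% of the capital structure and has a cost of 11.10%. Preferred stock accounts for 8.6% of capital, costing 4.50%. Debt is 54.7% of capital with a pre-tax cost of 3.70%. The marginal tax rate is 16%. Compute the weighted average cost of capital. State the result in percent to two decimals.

After-tax cost of debt = 3.7% × (1 − 16%) = 3.1080%.
WACC = 0.367 × 11.1000% + 0.086 × 4.5000% + 0.547 × 3.1080% = 6.1608%.

6.16%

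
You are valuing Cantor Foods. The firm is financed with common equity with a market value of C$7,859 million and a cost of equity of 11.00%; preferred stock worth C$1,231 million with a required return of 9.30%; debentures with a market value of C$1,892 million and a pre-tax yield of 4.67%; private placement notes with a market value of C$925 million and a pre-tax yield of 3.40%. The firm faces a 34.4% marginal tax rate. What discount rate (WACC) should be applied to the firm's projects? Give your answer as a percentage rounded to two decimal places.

Total capital V = 7859 + 1231 + 1892 + 925 = 11907.
Equity: weight = 7859/11907 = 0.6600; cost = 11%.
Preferred: weight = 1231/11907 = 0.1034; cost = 9.3%.
Debentures: weight = 1892/11907 = 0.1589; after-tax cost = 4.67% × (1 − 34.4%) = 3.0635%.
Private placement notes: weight = 925/11907 = 0.0777; after-tax cost = 3.4% × (1 − 34.4%) = 2.2304%.
WACC = 0.6600 × 11.0000% + 0.1034 × 9.3000% + 0.1589 × 3.0635% + 0.0777 × 2.2304% = 8.8819%.

8.88%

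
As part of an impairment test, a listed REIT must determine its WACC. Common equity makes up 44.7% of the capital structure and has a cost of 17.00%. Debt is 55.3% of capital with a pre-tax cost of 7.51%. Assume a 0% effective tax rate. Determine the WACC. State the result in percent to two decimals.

11.75%

After-tax cost of debt = 7.51% × (1 − 0%) = 7.5100%.
WACC = 0.447 × 17.0000% + 0.553 × 7.5100% = 11.7520%.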